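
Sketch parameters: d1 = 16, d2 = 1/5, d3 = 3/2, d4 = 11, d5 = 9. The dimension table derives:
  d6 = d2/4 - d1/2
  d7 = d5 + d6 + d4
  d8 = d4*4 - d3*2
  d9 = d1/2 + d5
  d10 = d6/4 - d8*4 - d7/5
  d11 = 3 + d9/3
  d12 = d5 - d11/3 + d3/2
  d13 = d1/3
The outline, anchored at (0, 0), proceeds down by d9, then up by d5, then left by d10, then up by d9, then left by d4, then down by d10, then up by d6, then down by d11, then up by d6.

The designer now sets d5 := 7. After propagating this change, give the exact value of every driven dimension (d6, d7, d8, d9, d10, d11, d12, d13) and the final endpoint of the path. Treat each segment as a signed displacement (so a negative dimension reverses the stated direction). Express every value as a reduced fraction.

d6 = -159/20
d7 = 201/20
d8 = 41
d9 = 15
d10 = -67199/400
d11 = 8
d12 = 61/12
d13 = 16/3
endpoint = (62799/400, 60439/400)

Apply edit: d5 := 7
  d6 = d2/4 - d1/2 = -159/20
  d7 = d5 + d6 + d4 = 201/20
  d8 = d4*4 - d3*2 = 41
  d9 = d1/2 + d5 = 15
  d10 = d6/4 - d8*4 - d7/5 = -67199/400
  d11 = 3 + d9/3 = 8
  d12 = d5 - d11/3 + d3/2 = 61/12
  d13 = d1/3 = 16/3
Walk from origin (0, 0):
  seg 1: down by d9 = 15 → (0, -15)
  seg 2: up by d5 = 7 → (0, -8)
  seg 3: left by d10 = -67199/400 → (67199/400, -8)
  seg 4: up by d9 = 15 → (67199/400, 7)
  seg 5: left by d4 = 11 → (62799/400, 7)
  seg 6: down by d10 = -67199/400 → (62799/400, 69999/400)
  seg 7: up by d6 = -159/20 → (62799/400, 66819/400)
  seg 8: down by d11 = 8 → (62799/400, 63619/400)
  seg 9: up by d6 = -159/20 → (62799/400, 60439/400)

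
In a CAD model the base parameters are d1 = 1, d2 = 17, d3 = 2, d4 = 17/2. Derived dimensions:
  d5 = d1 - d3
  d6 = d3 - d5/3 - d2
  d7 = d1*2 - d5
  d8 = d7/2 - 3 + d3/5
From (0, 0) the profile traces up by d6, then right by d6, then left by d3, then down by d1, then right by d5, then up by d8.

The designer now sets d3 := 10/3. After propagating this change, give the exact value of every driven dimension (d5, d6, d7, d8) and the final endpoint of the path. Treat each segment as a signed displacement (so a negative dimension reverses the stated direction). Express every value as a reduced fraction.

Apply edit: d3 := 10/3
  d5 = d1 - d3 = -7/3
  d6 = d3 - d5/3 - d2 = -116/9
  d7 = d1*2 - d5 = 13/3
  d8 = d7/2 - 3 + d3/5 = -1/6
Walk from origin (0, 0):
  seg 1: up by d6 = -116/9 → (0, -116/9)
  seg 2: right by d6 = -116/9 → (-116/9, -116/9)
  seg 3: left by d3 = 10/3 → (-146/9, -116/9)
  seg 4: down by d1 = 1 → (-146/9, -125/9)
  seg 5: right by d5 = -7/3 → (-167/9, -125/9)
  seg 6: up by d8 = -1/6 → (-167/9, -253/18)

d5 = -7/3
d6 = -116/9
d7 = 13/3
d8 = -1/6
endpoint = (-167/9, -253/18)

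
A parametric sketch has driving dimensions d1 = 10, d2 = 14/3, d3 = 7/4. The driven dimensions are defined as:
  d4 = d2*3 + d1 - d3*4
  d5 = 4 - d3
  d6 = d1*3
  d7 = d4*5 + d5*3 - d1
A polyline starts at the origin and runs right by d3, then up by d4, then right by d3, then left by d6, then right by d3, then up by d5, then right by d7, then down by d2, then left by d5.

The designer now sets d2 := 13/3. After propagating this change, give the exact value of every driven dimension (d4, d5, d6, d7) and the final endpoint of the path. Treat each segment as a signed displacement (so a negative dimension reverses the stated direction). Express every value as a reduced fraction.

d4 = 16
d5 = 9/4
d6 = 30
d7 = 307/4
endpoint = (199/4, 167/12)

Apply edit: d2 := 13/3
  d4 = d2*3 + d1 - d3*4 = 16
  d5 = 4 - d3 = 9/4
  d6 = d1*3 = 30
  d7 = d4*5 + d5*3 - d1 = 307/4
Walk from origin (0, 0):
  seg 1: right by d3 = 7/4 → (7/4, 0)
  seg 2: up by d4 = 16 → (7/4, 16)
  seg 3: right by d3 = 7/4 → (7/2, 16)
  seg 4: left by d6 = 30 → (-53/2, 16)
  seg 5: right by d3 = 7/4 → (-99/4, 16)
  seg 6: up by d5 = 9/4 → (-99/4, 73/4)
  seg 7: right by d7 = 307/4 → (52, 73/4)
  seg 8: down by d2 = 13/3 → (52, 167/12)
  seg 9: left by d5 = 9/4 → (199/4, 167/12)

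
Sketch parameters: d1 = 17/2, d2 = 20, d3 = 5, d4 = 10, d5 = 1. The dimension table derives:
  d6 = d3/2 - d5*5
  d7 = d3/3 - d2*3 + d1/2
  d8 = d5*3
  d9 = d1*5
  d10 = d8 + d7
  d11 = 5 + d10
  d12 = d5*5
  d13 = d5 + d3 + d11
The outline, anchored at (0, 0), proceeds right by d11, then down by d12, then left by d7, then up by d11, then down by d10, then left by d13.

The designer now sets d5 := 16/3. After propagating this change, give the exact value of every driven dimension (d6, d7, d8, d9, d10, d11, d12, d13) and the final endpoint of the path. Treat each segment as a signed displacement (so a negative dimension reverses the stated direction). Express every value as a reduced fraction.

d6 = -145/6
d7 = -649/12
d8 = 16
d9 = 85/2
d10 = -457/12
d11 = -397/12
d12 = 80/3
d13 = -91/4
endpoint = (175/4, -65/3)

Apply edit: d5 := 16/3
  d6 = d3/2 - d5*5 = -145/6
  d7 = d3/3 - d2*3 + d1/2 = -649/12
  d8 = d5*3 = 16
  d9 = d1*5 = 85/2
  d10 = d8 + d7 = -457/12
  d11 = 5 + d10 = -397/12
  d12 = d5*5 = 80/3
  d13 = d5 + d3 + d11 = -91/4
Walk from origin (0, 0):
  seg 1: right by d11 = -397/12 → (-397/12, 0)
  seg 2: down by d12 = 80/3 → (-397/12, -80/3)
  seg 3: left by d7 = -649/12 → (21, -80/3)
  seg 4: up by d11 = -397/12 → (21, -239/4)
  seg 5: down by d10 = -457/12 → (21, -65/3)
  seg 6: left by d13 = -91/4 → (175/4, -65/3)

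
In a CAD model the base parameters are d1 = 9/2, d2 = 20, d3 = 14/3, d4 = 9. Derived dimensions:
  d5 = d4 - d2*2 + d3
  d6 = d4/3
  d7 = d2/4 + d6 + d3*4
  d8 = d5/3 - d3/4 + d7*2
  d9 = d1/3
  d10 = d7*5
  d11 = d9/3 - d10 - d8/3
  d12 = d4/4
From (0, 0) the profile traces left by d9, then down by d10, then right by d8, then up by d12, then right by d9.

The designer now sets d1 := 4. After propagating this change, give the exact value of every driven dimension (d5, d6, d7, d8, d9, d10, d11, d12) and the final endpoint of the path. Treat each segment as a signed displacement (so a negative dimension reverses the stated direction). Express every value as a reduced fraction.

d5 = -79/3
d6 = 3
d7 = 80/3
d8 = 781/18
d9 = 4/3
d10 = 400/3
d11 = -7957/54
d12 = 9/4
endpoint = (781/18, -1573/12)

Apply edit: d1 := 4
  d5 = d4 - d2*2 + d3 = -79/3
  d6 = d4/3 = 3
  d7 = d2/4 + d6 + d3*4 = 80/3
  d8 = d5/3 - d3/4 + d7*2 = 781/18
  d9 = d1/3 = 4/3
  d10 = d7*5 = 400/3
  d11 = d9/3 - d10 - d8/3 = -7957/54
  d12 = d4/4 = 9/4
Walk from origin (0, 0):
  seg 1: left by d9 = 4/3 → (-4/3, 0)
  seg 2: down by d10 = 400/3 → (-4/3, -400/3)
  seg 3: right by d8 = 781/18 → (757/18, -400/3)
  seg 4: up by d12 = 9/4 → (757/18, -1573/12)
  seg 5: right by d9 = 4/3 → (781/18, -1573/12)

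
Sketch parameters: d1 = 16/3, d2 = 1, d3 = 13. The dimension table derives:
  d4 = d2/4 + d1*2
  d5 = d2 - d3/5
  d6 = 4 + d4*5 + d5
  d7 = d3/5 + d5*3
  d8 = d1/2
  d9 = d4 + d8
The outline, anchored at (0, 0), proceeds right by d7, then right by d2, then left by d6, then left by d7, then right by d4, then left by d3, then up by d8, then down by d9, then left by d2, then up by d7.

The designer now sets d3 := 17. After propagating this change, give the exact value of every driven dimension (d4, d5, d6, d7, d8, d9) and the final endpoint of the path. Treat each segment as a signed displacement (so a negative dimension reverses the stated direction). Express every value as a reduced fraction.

d4 = 131/12
d5 = -12/5
d6 = 3371/60
d7 = -19/5
d8 = 8/3
d9 = 163/12
endpoint = (-934/15, -883/60)

Apply edit: d3 := 17
  d4 = d2/4 + d1*2 = 131/12
  d5 = d2 - d3/5 = -12/5
  d6 = 4 + d4*5 + d5 = 3371/60
  d7 = d3/5 + d5*3 = -19/5
  d8 = d1/2 = 8/3
  d9 = d4 + d8 = 163/12
Walk from origin (0, 0):
  seg 1: right by d7 = -19/5 → (-19/5, 0)
  seg 2: right by d2 = 1 → (-14/5, 0)
  seg 3: left by d6 = 3371/60 → (-3539/60, 0)
  seg 4: left by d7 = -19/5 → (-3311/60, 0)
  seg 5: right by d4 = 131/12 → (-664/15, 0)
  seg 6: left by d3 = 17 → (-919/15, 0)
  seg 7: up by d8 = 8/3 → (-919/15, 8/3)
  seg 8: down by d9 = 163/12 → (-919/15, -131/12)
  seg 9: left by d2 = 1 → (-934/15, -131/12)
  seg 10: up by d7 = -19/5 → (-934/15, -883/60)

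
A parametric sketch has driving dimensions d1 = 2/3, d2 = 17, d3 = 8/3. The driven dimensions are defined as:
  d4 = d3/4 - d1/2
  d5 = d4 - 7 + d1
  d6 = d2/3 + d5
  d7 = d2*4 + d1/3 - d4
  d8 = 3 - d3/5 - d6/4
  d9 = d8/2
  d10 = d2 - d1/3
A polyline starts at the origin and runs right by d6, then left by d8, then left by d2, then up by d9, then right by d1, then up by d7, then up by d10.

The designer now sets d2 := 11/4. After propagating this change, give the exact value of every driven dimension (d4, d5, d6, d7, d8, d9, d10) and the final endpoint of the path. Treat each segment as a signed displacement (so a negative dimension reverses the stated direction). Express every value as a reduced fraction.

Apply edit: d2 := 11/4
  d4 = d3/4 - d1/2 = 1/3
  d5 = d4 - 7 + d1 = -6
  d6 = d2/3 + d5 = -61/12
  d7 = d2*4 + d1/3 - d4 = 98/9
  d8 = 3 - d3/5 - d6/4 = 299/80
  d9 = d8/2 = 299/160
  d10 = d2 - d1/3 = 91/36
Walk from origin (0, 0):
  seg 1: right by d6 = -61/12 → (-61/12, 0)
  seg 2: left by d8 = 299/80 → (-2117/240, 0)
  seg 3: left by d2 = 11/4 → (-2777/240, 0)
  seg 4: up by d9 = 299/160 → (-2777/240, 299/160)
  seg 5: right by d1 = 2/3 → (-2617/240, 299/160)
  seg 6: up by d7 = 98/9 → (-2617/240, 18371/1440)
  seg 7: up by d10 = 91/36 → (-2617/240, 7337/480)

d4 = 1/3
d5 = -6
d6 = -61/12
d7 = 98/9
d8 = 299/80
d9 = 299/160
d10 = 91/36
endpoint = (-2617/240, 7337/480)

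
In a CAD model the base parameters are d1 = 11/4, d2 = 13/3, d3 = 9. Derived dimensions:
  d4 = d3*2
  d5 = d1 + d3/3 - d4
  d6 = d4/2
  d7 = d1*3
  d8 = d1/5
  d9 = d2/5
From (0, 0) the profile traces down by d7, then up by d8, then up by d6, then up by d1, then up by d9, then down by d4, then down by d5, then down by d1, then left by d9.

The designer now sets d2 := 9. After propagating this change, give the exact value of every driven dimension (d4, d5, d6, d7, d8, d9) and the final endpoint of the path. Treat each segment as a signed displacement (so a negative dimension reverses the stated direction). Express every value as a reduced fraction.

Apply edit: d2 := 9
  d4 = d3*2 = 18
  d5 = d1 + d3/3 - d4 = -49/4
  d6 = d4/2 = 9
  d7 = d1*3 = 33/4
  d8 = d1/5 = 11/20
  d9 = d2/5 = 9/5
Walk from origin (0, 0):
  seg 1: down by d7 = 33/4 → (0, -33/4)
  seg 2: up by d8 = 11/20 → (0, -77/10)
  seg 3: up by d6 = 9 → (0, 13/10)
  seg 4: up by d1 = 11/4 → (0, 81/20)
  seg 5: up by d9 = 9/5 → (0, 117/20)
  seg 6: down by d4 = 18 → (0, -243/20)
  seg 7: down by d5 = -49/4 → (0, 1/10)
  seg 8: down by d1 = 11/4 → (0, -53/20)
  seg 9: left by d9 = 9/5 → (-9/5, -53/20)

d4 = 18
d5 = -49/4
d6 = 9
d7 = 33/4
d8 = 11/20
d9 = 9/5
endpoint = (-9/5, -53/20)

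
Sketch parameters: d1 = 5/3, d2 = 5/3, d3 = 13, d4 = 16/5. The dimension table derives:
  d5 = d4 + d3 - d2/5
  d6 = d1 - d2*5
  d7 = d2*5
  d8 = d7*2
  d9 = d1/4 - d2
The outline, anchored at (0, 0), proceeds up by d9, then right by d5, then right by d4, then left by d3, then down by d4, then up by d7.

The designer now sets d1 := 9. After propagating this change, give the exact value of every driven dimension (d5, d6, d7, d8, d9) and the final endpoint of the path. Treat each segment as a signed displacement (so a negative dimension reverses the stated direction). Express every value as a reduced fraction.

Apply edit: d1 := 9
  d5 = d4 + d3 - d2/5 = 238/15
  d6 = d1 - d2*5 = 2/3
  d7 = d2*5 = 25/3
  d8 = d7*2 = 50/3
  d9 = d1/4 - d2 = 7/12
Walk from origin (0, 0):
  seg 1: up by d9 = 7/12 → (0, 7/12)
  seg 2: right by d5 = 238/15 → (238/15, 7/12)
  seg 3: right by d4 = 16/5 → (286/15, 7/12)
  seg 4: left by d3 = 13 → (91/15, 7/12)
  seg 5: down by d4 = 16/5 → (91/15, -157/60)
  seg 6: up by d7 = 25/3 → (91/15, 343/60)

d5 = 238/15
d6 = 2/3
d7 = 25/3
d8 = 50/3
d9 = 7/12
endpoint = (91/15, 343/60)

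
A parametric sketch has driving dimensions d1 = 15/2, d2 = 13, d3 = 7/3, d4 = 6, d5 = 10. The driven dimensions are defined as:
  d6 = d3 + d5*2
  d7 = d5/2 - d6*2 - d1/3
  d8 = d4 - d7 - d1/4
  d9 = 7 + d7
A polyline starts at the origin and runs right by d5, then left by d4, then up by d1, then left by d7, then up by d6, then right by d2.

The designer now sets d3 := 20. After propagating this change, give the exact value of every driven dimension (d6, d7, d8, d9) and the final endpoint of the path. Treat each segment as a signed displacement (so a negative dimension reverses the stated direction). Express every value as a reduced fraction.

d6 = 40
d7 = -155/2
d8 = 653/8
d9 = -141/2
endpoint = (189/2, 95/2)

Apply edit: d3 := 20
  d6 = d3 + d5*2 = 40
  d7 = d5/2 - d6*2 - d1/3 = -155/2
  d8 = d4 - d7 - d1/4 = 653/8
  d9 = 7 + d7 = -141/2
Walk from origin (0, 0):
  seg 1: right by d5 = 10 → (10, 0)
  seg 2: left by d4 = 6 → (4, 0)
  seg 3: up by d1 = 15/2 → (4, 15/2)
  seg 4: left by d7 = -155/2 → (163/2, 15/2)
  seg 5: up by d6 = 40 → (163/2, 95/2)
  seg 6: right by d2 = 13 → (189/2, 95/2)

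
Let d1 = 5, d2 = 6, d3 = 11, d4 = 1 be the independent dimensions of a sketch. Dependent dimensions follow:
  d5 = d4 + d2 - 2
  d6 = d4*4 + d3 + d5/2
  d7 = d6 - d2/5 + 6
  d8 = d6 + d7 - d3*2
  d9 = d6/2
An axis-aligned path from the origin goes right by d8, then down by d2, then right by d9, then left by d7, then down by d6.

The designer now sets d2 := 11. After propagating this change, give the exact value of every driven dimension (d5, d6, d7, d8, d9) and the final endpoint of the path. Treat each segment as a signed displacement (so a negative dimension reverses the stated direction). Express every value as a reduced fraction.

Apply edit: d2 := 11
  d5 = d4 + d2 - 2 = 10
  d6 = d4*4 + d3 + d5/2 = 20
  d7 = d6 - d2/5 + 6 = 119/5
  d8 = d6 + d7 - d3*2 = 109/5
  d9 = d6/2 = 10
Walk from origin (0, 0):
  seg 1: right by d8 = 109/5 → (109/5, 0)
  seg 2: down by d2 = 11 → (109/5, -11)
  seg 3: right by d9 = 10 → (159/5, -11)
  seg 4: left by d7 = 119/5 → (8, -11)
  seg 5: down by d6 = 20 → (8, -31)

d5 = 10
d6 = 20
d7 = 119/5
d8 = 109/5
d9 = 10
endpoint = (8, -31)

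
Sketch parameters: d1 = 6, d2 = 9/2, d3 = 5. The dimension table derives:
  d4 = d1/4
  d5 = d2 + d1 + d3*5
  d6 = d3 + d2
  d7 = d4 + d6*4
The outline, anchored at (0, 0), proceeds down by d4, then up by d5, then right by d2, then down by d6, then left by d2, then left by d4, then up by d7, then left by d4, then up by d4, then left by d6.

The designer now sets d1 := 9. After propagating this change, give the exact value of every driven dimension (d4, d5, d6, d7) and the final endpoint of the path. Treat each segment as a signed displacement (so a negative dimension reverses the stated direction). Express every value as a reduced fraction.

d4 = 9/4
d5 = 77/2
d6 = 19/2
d7 = 161/4
endpoint = (-14, 277/4)

Apply edit: d1 := 9
  d4 = d1/4 = 9/4
  d5 = d2 + d1 + d3*5 = 77/2
  d6 = d3 + d2 = 19/2
  d7 = d4 + d6*4 = 161/4
Walk from origin (0, 0):
  seg 1: down by d4 = 9/4 → (0, -9/4)
  seg 2: up by d5 = 77/2 → (0, 145/4)
  seg 3: right by d2 = 9/2 → (9/2, 145/4)
  seg 4: down by d6 = 19/2 → (9/2, 107/4)
  seg 5: left by d2 = 9/2 → (0, 107/4)
  seg 6: left by d4 = 9/4 → (-9/4, 107/4)
  seg 7: up by d7 = 161/4 → (-9/4, 67)
  seg 8: left by d4 = 9/4 → (-9/2, 67)
  seg 9: up by d4 = 9/4 → (-9/2, 277/4)
  seg 10: left by d6 = 19/2 → (-14, 277/4)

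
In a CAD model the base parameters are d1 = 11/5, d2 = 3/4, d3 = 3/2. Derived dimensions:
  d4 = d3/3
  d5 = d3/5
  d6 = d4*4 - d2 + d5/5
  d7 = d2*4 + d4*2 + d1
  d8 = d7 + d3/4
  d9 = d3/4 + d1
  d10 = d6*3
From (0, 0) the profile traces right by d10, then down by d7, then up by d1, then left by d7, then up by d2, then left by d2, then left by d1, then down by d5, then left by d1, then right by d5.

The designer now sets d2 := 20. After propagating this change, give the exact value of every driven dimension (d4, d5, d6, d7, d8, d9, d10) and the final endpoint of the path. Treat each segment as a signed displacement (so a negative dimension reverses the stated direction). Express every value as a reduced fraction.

d4 = 1/2
d5 = 3/10
d6 = -897/50
d7 = 416/5
d8 = 3343/40
d9 = 103/40
d10 = -2691/50
endpoint = (-4028/25, -613/10)

Apply edit: d2 := 20
  d4 = d3/3 = 1/2
  d5 = d3/5 = 3/10
  d6 = d4*4 - d2 + d5/5 = -897/50
  d7 = d2*4 + d4*2 + d1 = 416/5
  d8 = d7 + d3/4 = 3343/40
  d9 = d3/4 + d1 = 103/40
  d10 = d6*3 = -2691/50
Walk from origin (0, 0):
  seg 1: right by d10 = -2691/50 → (-2691/50, 0)
  seg 2: down by d7 = 416/5 → (-2691/50, -416/5)
  seg 3: up by d1 = 11/5 → (-2691/50, -81)
  seg 4: left by d7 = 416/5 → (-6851/50, -81)
  seg 5: up by d2 = 20 → (-6851/50, -61)
  seg 6: left by d2 = 20 → (-7851/50, -61)
  seg 7: left by d1 = 11/5 → (-7961/50, -61)
  seg 8: down by d5 = 3/10 → (-7961/50, -613/10)
  seg 9: left by d1 = 11/5 → (-8071/50, -613/10)
  seg 10: right by d5 = 3/10 → (-4028/25, -613/10)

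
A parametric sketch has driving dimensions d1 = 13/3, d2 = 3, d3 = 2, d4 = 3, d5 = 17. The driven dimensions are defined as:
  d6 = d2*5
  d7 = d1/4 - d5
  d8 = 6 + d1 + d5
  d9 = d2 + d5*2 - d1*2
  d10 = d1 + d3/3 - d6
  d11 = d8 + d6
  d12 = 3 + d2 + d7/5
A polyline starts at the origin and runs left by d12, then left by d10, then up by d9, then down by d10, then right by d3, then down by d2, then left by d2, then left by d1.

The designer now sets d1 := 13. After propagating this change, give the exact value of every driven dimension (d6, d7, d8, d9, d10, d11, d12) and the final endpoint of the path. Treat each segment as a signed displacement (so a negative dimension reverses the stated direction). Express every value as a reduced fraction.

Apply edit: d1 := 13
  d6 = d2*5 = 15
  d7 = d1/4 - d5 = -55/4
  d8 = 6 + d1 + d5 = 36
  d9 = d2 + d5*2 - d1*2 = 11
  d10 = d1 + d3/3 - d6 = -4/3
  d11 = d8 + d6 = 51
  d12 = 3 + d2 + d7/5 = 13/4
Walk from origin (0, 0):
  seg 1: left by d12 = 13/4 → (-13/4, 0)
  seg 2: left by d10 = -4/3 → (-23/12, 0)
  seg 3: up by d9 = 11 → (-23/12, 11)
  seg 4: down by d10 = -4/3 → (-23/12, 37/3)
  seg 5: right by d3 = 2 → (1/12, 37/3)
  seg 6: down by d2 = 3 → (1/12, 28/3)
  seg 7: left by d2 = 3 → (-35/12, 28/3)
  seg 8: left by d1 = 13 → (-191/12, 28/3)

d6 = 15
d7 = -55/4
d8 = 36
d9 = 11
d10 = -4/3
d11 = 51
d12 = 13/4
endpoint = (-191/12, 28/3)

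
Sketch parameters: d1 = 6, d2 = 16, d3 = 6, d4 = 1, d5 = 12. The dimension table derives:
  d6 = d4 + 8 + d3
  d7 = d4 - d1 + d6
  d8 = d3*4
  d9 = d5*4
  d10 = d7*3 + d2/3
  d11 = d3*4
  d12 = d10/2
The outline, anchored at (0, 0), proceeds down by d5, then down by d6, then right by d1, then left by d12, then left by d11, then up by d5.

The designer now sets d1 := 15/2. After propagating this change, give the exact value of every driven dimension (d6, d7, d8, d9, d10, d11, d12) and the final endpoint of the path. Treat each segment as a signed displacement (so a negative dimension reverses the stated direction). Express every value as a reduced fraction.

Apply edit: d1 := 15/2
  d6 = d4 + 8 + d3 = 15
  d7 = d4 - d1 + d6 = 17/2
  d8 = d3*4 = 24
  d9 = d5*4 = 48
  d10 = d7*3 + d2/3 = 185/6
  d11 = d3*4 = 24
  d12 = d10/2 = 185/12
Walk from origin (0, 0):
  seg 1: down by d5 = 12 → (0, -12)
  seg 2: down by d6 = 15 → (0, -27)
  seg 3: right by d1 = 15/2 → (15/2, -27)
  seg 4: left by d12 = 185/12 → (-95/12, -27)
  seg 5: left by d11 = 24 → (-383/12, -27)
  seg 6: up by d5 = 12 → (-383/12, -15)

d6 = 15
d7 = 17/2
d8 = 24
d9 = 48
d10 = 185/6
d11 = 24
d12 = 185/12
endpoint = (-383/12, -15)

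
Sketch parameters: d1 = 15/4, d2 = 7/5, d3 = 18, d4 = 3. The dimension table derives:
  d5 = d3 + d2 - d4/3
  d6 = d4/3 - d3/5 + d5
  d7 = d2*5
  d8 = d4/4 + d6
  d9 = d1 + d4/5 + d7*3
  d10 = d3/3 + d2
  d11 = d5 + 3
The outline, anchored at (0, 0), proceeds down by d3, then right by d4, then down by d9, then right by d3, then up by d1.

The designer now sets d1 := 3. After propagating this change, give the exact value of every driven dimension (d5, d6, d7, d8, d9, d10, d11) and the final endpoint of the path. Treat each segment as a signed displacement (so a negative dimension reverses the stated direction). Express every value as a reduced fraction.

d5 = 92/5
d6 = 79/5
d7 = 7
d8 = 331/20
d9 = 123/5
d10 = 37/5
d11 = 107/5
endpoint = (21, -198/5)

Apply edit: d1 := 3
  d5 = d3 + d2 - d4/3 = 92/5
  d6 = d4/3 - d3/5 + d5 = 79/5
  d7 = d2*5 = 7
  d8 = d4/4 + d6 = 331/20
  d9 = d1 + d4/5 + d7*3 = 123/5
  d10 = d3/3 + d2 = 37/5
  d11 = d5 + 3 = 107/5
Walk from origin (0, 0):
  seg 1: down by d3 = 18 → (0, -18)
  seg 2: right by d4 = 3 → (3, -18)
  seg 3: down by d9 = 123/5 → (3, -213/5)
  seg 4: right by d3 = 18 → (21, -213/5)
  seg 5: up by d1 = 3 → (21, -198/5)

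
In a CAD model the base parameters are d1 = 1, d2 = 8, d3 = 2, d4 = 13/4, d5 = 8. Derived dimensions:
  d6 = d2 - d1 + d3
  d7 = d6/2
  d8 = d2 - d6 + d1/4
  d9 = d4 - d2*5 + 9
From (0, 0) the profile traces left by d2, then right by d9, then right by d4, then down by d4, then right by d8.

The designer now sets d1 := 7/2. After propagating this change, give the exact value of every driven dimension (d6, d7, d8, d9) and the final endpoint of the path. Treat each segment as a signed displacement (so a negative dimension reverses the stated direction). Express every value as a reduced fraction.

d6 = 13/2
d7 = 13/4
d8 = 19/8
d9 = -111/4
endpoint = (-241/8, -13/4)

Apply edit: d1 := 7/2
  d6 = d2 - d1 + d3 = 13/2
  d7 = d6/2 = 13/4
  d8 = d2 - d6 + d1/4 = 19/8
  d9 = d4 - d2*5 + 9 = -111/4
Walk from origin (0, 0):
  seg 1: left by d2 = 8 → (-8, 0)
  seg 2: right by d9 = -111/4 → (-143/4, 0)
  seg 3: right by d4 = 13/4 → (-65/2, 0)
  seg 4: down by d4 = 13/4 → (-65/2, -13/4)
  seg 5: right by d8 = 19/8 → (-241/8, -13/4)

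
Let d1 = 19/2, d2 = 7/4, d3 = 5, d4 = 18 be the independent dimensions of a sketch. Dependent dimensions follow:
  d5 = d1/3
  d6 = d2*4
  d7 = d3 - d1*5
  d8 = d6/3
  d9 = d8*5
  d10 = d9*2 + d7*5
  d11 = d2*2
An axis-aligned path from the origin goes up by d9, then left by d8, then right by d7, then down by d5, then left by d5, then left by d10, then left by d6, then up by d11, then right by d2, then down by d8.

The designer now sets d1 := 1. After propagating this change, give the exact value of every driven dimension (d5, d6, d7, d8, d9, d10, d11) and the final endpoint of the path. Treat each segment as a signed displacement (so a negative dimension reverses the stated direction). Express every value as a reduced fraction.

Apply edit: d1 := 1
  d5 = d1/3 = 1/3
  d6 = d2*4 = 7
  d7 = d3 - d1*5 = 0
  d8 = d6/3 = 7/3
  d9 = d8*5 = 35/3
  d10 = d9*2 + d7*5 = 70/3
  d11 = d2*2 = 7/2
Walk from origin (0, 0):
  seg 1: up by d9 = 35/3 → (0, 35/3)
  seg 2: left by d8 = 7/3 → (-7/3, 35/3)
  seg 3: right by d7 = 0 → (-7/3, 35/3)
  seg 4: down by d5 = 1/3 → (-7/3, 34/3)
  seg 5: left by d5 = 1/3 → (-8/3, 34/3)
  seg 6: left by d10 = 70/3 → (-26, 34/3)
  seg 7: left by d6 = 7 → (-33, 34/3)
  seg 8: up by d11 = 7/2 → (-33, 89/6)
  seg 9: right by d2 = 7/4 → (-125/4, 89/6)
  seg 10: down by d8 = 7/3 → (-125/4, 25/2)

d5 = 1/3
d6 = 7
d7 = 0
d8 = 7/3
d9 = 35/3
d10 = 70/3
d11 = 7/2
endpoint = (-125/4, 25/2)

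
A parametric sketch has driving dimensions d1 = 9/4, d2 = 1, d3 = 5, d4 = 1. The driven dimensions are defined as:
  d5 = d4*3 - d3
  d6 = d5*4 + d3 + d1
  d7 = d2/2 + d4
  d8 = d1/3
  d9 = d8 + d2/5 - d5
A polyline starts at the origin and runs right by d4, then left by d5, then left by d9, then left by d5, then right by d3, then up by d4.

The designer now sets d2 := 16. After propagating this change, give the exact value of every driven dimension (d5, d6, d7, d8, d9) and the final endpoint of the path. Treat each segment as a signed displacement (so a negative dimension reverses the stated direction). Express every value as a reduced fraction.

d5 = -2
d6 = -3/4
d7 = 9
d8 = 3/4
d9 = 119/20
endpoint = (81/20, 1)

Apply edit: d2 := 16
  d5 = d4*3 - d3 = -2
  d6 = d5*4 + d3 + d1 = -3/4
  d7 = d2/2 + d4 = 9
  d8 = d1/3 = 3/4
  d9 = d8 + d2/5 - d5 = 119/20
Walk from origin (0, 0):
  seg 1: right by d4 = 1 → (1, 0)
  seg 2: left by d5 = -2 → (3, 0)
  seg 3: left by d9 = 119/20 → (-59/20, 0)
  seg 4: left by d5 = -2 → (-19/20, 0)
  seg 5: right by d3 = 5 → (81/20, 0)
  seg 6: up by d4 = 1 → (81/20, 1)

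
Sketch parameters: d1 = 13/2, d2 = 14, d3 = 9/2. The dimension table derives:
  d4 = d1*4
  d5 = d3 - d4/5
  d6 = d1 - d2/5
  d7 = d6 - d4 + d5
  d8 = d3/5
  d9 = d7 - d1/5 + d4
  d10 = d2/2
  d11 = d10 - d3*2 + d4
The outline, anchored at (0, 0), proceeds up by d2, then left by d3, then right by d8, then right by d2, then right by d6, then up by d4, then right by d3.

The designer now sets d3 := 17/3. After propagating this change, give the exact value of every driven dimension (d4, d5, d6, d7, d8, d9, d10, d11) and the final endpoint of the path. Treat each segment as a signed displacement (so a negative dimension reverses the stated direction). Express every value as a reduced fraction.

Apply edit: d3 := 17/3
  d4 = d1*4 = 26
  d5 = d3 - d4/5 = 7/15
  d6 = d1 - d2/5 = 37/10
  d7 = d6 - d4 + d5 = -131/6
  d8 = d3/5 = 17/15
  d9 = d7 - d1/5 + d4 = 43/15
  d10 = d2/2 = 7
  d11 = d10 - d3*2 + d4 = 65/3
Walk from origin (0, 0):
  seg 1: up by d2 = 14 → (0, 14)
  seg 2: left by d3 = 17/3 → (-17/3, 14)
  seg 3: right by d8 = 17/15 → (-68/15, 14)
  seg 4: right by d2 = 14 → (142/15, 14)
  seg 5: right by d6 = 37/10 → (79/6, 14)
  seg 6: up by d4 = 26 → (79/6, 40)
  seg 7: right by d3 = 17/3 → (113/6, 40)

d4 = 26
d5 = 7/15
d6 = 37/10
d7 = -131/6
d8 = 17/15
d9 = 43/15
d10 = 7
d11 = 65/3
endpoint = (113/6, 40)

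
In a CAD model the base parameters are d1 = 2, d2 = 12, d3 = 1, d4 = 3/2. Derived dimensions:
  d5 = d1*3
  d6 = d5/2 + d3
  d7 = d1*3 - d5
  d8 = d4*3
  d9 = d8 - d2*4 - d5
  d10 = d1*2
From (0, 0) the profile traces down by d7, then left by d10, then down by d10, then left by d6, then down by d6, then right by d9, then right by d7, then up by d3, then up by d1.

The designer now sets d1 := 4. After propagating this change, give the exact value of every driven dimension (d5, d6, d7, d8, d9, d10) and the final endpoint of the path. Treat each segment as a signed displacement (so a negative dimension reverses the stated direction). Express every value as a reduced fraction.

Apply edit: d1 := 4
  d5 = d1*3 = 12
  d6 = d5/2 + d3 = 7
  d7 = d1*3 - d5 = 0
  d8 = d4*3 = 9/2
  d9 = d8 - d2*4 - d5 = -111/2
  d10 = d1*2 = 8
Walk from origin (0, 0):
  seg 1: down by d7 = 0 → (0, 0)
  seg 2: left by d10 = 8 → (-8, 0)
  seg 3: down by d10 = 8 → (-8, -8)
  seg 4: left by d6 = 7 → (-15, -8)
  seg 5: down by d6 = 7 → (-15, -15)
  seg 6: right by d9 = -111/2 → (-141/2, -15)
  seg 7: right by d7 = 0 → (-141/2, -15)
  seg 8: up by d3 = 1 → (-141/2, -14)
  seg 9: up by d1 = 4 → (-141/2, -10)

d5 = 12
d6 = 7
d7 = 0
d8 = 9/2
d9 = -111/2
d10 = 8
endpoint = (-141/2, -10)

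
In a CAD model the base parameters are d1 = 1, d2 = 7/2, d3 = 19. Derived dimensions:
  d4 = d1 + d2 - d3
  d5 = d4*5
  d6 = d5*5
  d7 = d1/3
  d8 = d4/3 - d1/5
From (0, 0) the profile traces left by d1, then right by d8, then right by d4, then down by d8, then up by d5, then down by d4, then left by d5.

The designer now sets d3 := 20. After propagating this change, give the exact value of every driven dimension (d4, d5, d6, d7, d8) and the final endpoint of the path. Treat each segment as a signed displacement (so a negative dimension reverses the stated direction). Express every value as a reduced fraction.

d4 = -31/2
d5 = -155/2
d6 = -775/2
d7 = 1/3
d8 = -161/30
endpoint = (1669/30, -1699/30)

Apply edit: d3 := 20
  d4 = d1 + d2 - d3 = -31/2
  d5 = d4*5 = -155/2
  d6 = d5*5 = -775/2
  d7 = d1/3 = 1/3
  d8 = d4/3 - d1/5 = -161/30
Walk from origin (0, 0):
  seg 1: left by d1 = 1 → (-1, 0)
  seg 2: right by d8 = -161/30 → (-191/30, 0)
  seg 3: right by d4 = -31/2 → (-328/15, 0)
  seg 4: down by d8 = -161/30 → (-328/15, 161/30)
  seg 5: up by d5 = -155/2 → (-328/15, -1082/15)
  seg 6: down by d4 = -31/2 → (-328/15, -1699/30)
  seg 7: left by d5 = -155/2 → (1669/30, -1699/30)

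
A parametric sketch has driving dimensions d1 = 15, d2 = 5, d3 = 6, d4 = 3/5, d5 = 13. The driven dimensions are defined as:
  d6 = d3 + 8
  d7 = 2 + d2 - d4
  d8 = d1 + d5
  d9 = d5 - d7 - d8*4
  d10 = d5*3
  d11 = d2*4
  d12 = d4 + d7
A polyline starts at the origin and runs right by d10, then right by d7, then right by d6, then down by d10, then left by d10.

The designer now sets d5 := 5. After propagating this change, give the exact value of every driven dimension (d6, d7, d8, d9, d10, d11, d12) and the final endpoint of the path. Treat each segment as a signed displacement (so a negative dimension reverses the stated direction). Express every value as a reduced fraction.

Apply edit: d5 := 5
  d6 = d3 + 8 = 14
  d7 = 2 + d2 - d4 = 32/5
  d8 = d1 + d5 = 20
  d9 = d5 - d7 - d8*4 = -407/5
  d10 = d5*3 = 15
  d11 = d2*4 = 20
  d12 = d4 + d7 = 7
Walk from origin (0, 0):
  seg 1: right by d10 = 15 → (15, 0)
  seg 2: right by d7 = 32/5 → (107/5, 0)
  seg 3: right by d6 = 14 → (177/5, 0)
  seg 4: down by d10 = 15 → (177/5, -15)
  seg 5: left by d10 = 15 → (102/5, -15)

d6 = 14
d7 = 32/5
d8 = 20
d9 = -407/5
d10 = 15
d11 = 20
d12 = 7
endpoint = (102/5, -15)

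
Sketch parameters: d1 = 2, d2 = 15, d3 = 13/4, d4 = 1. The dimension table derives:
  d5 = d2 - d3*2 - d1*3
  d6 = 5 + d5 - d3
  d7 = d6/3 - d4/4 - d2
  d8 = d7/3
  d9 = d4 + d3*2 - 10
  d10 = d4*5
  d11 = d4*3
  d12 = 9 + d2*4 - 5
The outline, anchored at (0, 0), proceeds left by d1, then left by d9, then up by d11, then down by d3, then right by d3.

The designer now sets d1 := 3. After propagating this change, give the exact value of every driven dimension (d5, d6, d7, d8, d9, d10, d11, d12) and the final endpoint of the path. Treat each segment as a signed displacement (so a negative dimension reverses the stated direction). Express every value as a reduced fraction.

d5 = -1/2
d6 = 5/4
d7 = -89/6
d8 = -89/18
d9 = -5/2
d10 = 5
d11 = 3
d12 = 64
endpoint = (11/4, -1/4)

Apply edit: d1 := 3
  d5 = d2 - d3*2 - d1*3 = -1/2
  d6 = 5 + d5 - d3 = 5/4
  d7 = d6/3 - d4/4 - d2 = -89/6
  d8 = d7/3 = -89/18
  d9 = d4 + d3*2 - 10 = -5/2
  d10 = d4*5 = 5
  d11 = d4*3 = 3
  d12 = 9 + d2*4 - 5 = 64
Walk from origin (0, 0):
  seg 1: left by d1 = 3 → (-3, 0)
  seg 2: left by d9 = -5/2 → (-1/2, 0)
  seg 3: up by d11 = 3 → (-1/2, 3)
  seg 4: down by d3 = 13/4 → (-1/2, -1/4)
  seg 5: right by d3 = 13/4 → (11/4, -1/4)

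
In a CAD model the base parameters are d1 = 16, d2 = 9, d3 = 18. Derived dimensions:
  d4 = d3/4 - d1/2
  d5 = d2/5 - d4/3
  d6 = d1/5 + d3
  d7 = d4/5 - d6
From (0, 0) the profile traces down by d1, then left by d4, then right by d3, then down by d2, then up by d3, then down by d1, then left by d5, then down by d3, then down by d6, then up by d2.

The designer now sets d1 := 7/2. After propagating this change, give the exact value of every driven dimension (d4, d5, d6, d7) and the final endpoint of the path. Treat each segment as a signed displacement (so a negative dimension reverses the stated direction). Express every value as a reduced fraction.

d4 = 11/4
d5 = 53/60
d6 = 187/10
d7 = -363/20
endpoint = (431/30, -257/10)

Apply edit: d1 := 7/2
  d4 = d3/4 - d1/2 = 11/4
  d5 = d2/5 - d4/3 = 53/60
  d6 = d1/5 + d3 = 187/10
  d7 = d4/5 - d6 = -363/20
Walk from origin (0, 0):
  seg 1: down by d1 = 7/2 → (0, -7/2)
  seg 2: left by d4 = 11/4 → (-11/4, -7/2)
  seg 3: right by d3 = 18 → (61/4, -7/2)
  seg 4: down by d2 = 9 → (61/4, -25/2)
  seg 5: up by d3 = 18 → (61/4, 11/2)
  seg 6: down by d1 = 7/2 → (61/4, 2)
  seg 7: left by d5 = 53/60 → (431/30, 2)
  seg 8: down by d3 = 18 → (431/30, -16)
  seg 9: down by d6 = 187/10 → (431/30, -347/10)
  seg 10: up by d2 = 9 → (431/30, -257/10)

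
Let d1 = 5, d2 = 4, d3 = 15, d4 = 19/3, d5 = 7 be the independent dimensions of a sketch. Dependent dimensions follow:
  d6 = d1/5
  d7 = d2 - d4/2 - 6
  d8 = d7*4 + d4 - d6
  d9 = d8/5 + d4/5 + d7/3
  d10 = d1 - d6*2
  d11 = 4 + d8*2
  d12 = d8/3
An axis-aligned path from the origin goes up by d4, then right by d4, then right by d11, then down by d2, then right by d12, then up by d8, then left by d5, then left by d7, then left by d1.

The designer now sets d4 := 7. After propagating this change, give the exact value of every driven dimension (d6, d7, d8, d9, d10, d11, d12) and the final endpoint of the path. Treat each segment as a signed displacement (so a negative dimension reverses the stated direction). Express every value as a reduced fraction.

Apply edit: d4 := 7
  d6 = d1/5 = 1
  d7 = d2 - d4/2 - 6 = -11/2
  d8 = d7*4 + d4 - d6 = -16
  d9 = d8/5 + d4/5 + d7/3 = -109/30
  d10 = d1 - d6*2 = 3
  d11 = 4 + d8*2 = -28
  d12 = d8/3 = -16/3
Walk from origin (0, 0):
  seg 1: up by d4 = 7 → (0, 7)
  seg 2: right by d4 = 7 → (7, 7)
  seg 3: right by d11 = -28 → (-21, 7)
  seg 4: down by d2 = 4 → (-21, 3)
  seg 5: right by d12 = -16/3 → (-79/3, 3)
  seg 6: up by d8 = -16 → (-79/3, -13)
  seg 7: left by d5 = 7 → (-100/3, -13)
  seg 8: left by d7 = -11/2 → (-167/6, -13)
  seg 9: left by d1 = 5 → (-197/6, -13)

d6 = 1
d7 = -11/2
d8 = -16
d9 = -109/30
d10 = 3
d11 = -28
d12 = -16/3
endpoint = (-197/6, -13)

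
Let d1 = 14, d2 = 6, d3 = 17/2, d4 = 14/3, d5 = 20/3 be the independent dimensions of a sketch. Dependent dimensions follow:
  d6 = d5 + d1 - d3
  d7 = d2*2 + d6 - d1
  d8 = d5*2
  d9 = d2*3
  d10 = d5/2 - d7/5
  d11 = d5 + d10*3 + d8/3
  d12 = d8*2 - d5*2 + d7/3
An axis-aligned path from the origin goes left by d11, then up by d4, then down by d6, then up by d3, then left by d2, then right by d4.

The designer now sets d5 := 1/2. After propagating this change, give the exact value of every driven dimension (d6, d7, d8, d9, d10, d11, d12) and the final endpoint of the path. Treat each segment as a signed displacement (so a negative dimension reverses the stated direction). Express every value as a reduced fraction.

Apply edit: d5 := 1/2
  d6 = d5 + d1 - d3 = 6
  d7 = d2*2 + d6 - d1 = 4
  d8 = d5*2 = 1
  d9 = d2*3 = 18
  d10 = d5/2 - d7/5 = -11/20
  d11 = d5 + d10*3 + d8/3 = -49/60
  d12 = d8*2 - d5*2 + d7/3 = 7/3
Walk from origin (0, 0):
  seg 1: left by d11 = -49/60 → (49/60, 0)
  seg 2: up by d4 = 14/3 → (49/60, 14/3)
  seg 3: down by d6 = 6 → (49/60, -4/3)
  seg 4: up by d3 = 17/2 → (49/60, 43/6)
  seg 5: left by d2 = 6 → (-311/60, 43/6)
  seg 6: right by d4 = 14/3 → (-31/60, 43/6)

d6 = 6
d7 = 4
d8 = 1
d9 = 18
d10 = -11/20
d11 = -49/60
d12 = 7/3
endpoint = (-31/60, 43/6)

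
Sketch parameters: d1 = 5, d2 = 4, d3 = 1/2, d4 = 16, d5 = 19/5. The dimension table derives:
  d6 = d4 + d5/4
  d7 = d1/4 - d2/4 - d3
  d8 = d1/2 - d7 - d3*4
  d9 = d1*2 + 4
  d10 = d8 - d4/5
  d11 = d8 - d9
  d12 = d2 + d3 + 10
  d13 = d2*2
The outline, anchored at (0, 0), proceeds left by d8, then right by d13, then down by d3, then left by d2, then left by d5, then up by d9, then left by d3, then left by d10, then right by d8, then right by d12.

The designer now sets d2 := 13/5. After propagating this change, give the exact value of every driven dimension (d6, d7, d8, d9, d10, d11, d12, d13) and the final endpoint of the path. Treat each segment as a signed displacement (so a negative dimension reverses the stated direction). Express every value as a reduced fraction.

d6 = 339/20
d7 = 1/10
d8 = 2/5
d9 = 14
d10 = -14/5
d11 = -68/5
d12 = 131/10
d13 = 26/5
endpoint = (71/5, 27/2)

Apply edit: d2 := 13/5
  d6 = d4 + d5/4 = 339/20
  d7 = d1/4 - d2/4 - d3 = 1/10
  d8 = d1/2 - d7 - d3*4 = 2/5
  d9 = d1*2 + 4 = 14
  d10 = d8 - d4/5 = -14/5
  d11 = d8 - d9 = -68/5
  d12 = d2 + d3 + 10 = 131/10
  d13 = d2*2 = 26/5
Walk from origin (0, 0):
  seg 1: left by d8 = 2/5 → (-2/5, 0)
  seg 2: right by d13 = 26/5 → (24/5, 0)
  seg 3: down by d3 = 1/2 → (24/5, -1/2)
  seg 4: left by d2 = 13/5 → (11/5, -1/2)
  seg 5: left by d5 = 19/5 → (-8/5, -1/2)
  seg 6: up by d9 = 14 → (-8/5, 27/2)
  seg 7: left by d3 = 1/2 → (-21/10, 27/2)
  seg 8: left by d10 = -14/5 → (7/10, 27/2)
  seg 9: right by d8 = 2/5 → (11/10, 27/2)
  seg 10: right by d12 = 131/10 → (71/5, 27/2)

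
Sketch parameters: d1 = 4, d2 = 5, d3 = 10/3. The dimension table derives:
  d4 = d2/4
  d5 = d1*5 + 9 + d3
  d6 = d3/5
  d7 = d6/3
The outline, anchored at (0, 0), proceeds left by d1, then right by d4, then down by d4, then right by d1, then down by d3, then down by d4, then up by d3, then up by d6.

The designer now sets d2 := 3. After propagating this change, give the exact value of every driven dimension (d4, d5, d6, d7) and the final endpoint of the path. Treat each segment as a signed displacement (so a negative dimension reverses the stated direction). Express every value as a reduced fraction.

Apply edit: d2 := 3
  d4 = d2/4 = 3/4
  d5 = d1*5 + 9 + d3 = 97/3
  d6 = d3/5 = 2/3
  d7 = d6/3 = 2/9
Walk from origin (0, 0):
  seg 1: left by d1 = 4 → (-4, 0)
  seg 2: right by d4 = 3/4 → (-13/4, 0)
  seg 3: down by d4 = 3/4 → (-13/4, -3/4)
  seg 4: right by d1 = 4 → (3/4, -3/4)
  seg 5: down by d3 = 10/3 → (3/4, -49/12)
  seg 6: down by d4 = 3/4 → (3/4, -29/6)
  seg 7: up by d3 = 10/3 → (3/4, -3/2)
  seg 8: up by d6 = 2/3 → (3/4, -5/6)

d4 = 3/4
d5 = 97/3
d6 = 2/3
d7 = 2/9
endpoint = (3/4, -5/6)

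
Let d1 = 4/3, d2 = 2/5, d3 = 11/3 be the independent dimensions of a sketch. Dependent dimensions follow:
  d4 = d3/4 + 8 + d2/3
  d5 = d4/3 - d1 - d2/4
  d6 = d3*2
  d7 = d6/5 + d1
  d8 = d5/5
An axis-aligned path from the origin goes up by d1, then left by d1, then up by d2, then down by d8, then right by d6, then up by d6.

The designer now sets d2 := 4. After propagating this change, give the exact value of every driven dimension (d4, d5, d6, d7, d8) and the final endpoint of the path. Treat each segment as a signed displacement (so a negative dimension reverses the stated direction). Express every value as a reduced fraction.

Apply edit: d2 := 4
  d4 = d3/4 + 8 + d2/3 = 41/4
  d5 = d4/3 - d1 - d2/4 = 13/12
  d6 = d3*2 = 22/3
  d7 = d6/5 + d1 = 14/5
  d8 = d5/5 = 13/60
Walk from origin (0, 0):
  seg 1: up by d1 = 4/3 → (0, 4/3)
  seg 2: left by d1 = 4/3 → (-4/3, 4/3)
  seg 3: up by d2 = 4 → (-4/3, 16/3)
  seg 4: down by d8 = 13/60 → (-4/3, 307/60)
  seg 5: right by d6 = 22/3 → (6, 307/60)
  seg 6: up by d6 = 22/3 → (6, 249/20)

d4 = 41/4
d5 = 13/12
d6 = 22/3
d7 = 14/5
d8 = 13/60
endpoint = (6, 249/20)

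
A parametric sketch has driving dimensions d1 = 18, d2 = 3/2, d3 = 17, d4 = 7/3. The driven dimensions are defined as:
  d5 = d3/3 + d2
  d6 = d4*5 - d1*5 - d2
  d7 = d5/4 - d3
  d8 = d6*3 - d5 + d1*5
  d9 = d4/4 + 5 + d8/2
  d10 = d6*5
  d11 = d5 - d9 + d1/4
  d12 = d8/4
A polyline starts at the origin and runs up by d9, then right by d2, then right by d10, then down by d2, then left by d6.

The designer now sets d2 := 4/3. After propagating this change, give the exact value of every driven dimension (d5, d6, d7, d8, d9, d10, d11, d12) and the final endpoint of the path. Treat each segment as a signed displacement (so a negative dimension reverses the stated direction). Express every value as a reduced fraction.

d5 = 7
d6 = -239/3
d7 = -61/4
d8 = -156
d9 = -869/12
d10 = -1195/3
d11 = 1007/12
d12 = -39
endpoint = (-952/3, -295/4)

Apply edit: d2 := 4/3
  d5 = d3/3 + d2 = 7
  d6 = d4*5 - d1*5 - d2 = -239/3
  d7 = d5/4 - d3 = -61/4
  d8 = d6*3 - d5 + d1*5 = -156
  d9 = d4/4 + 5 + d8/2 = -869/12
  d10 = d6*5 = -1195/3
  d11 = d5 - d9 + d1/4 = 1007/12
  d12 = d8/4 = -39
Walk from origin (0, 0):
  seg 1: up by d9 = -869/12 → (0, -869/12)
  seg 2: right by d2 = 4/3 → (4/3, -869/12)
  seg 3: right by d10 = -1195/3 → (-397, -869/12)
  seg 4: down by d2 = 4/3 → (-397, -295/4)
  seg 5: left by d6 = -239/3 → (-952/3, -295/4)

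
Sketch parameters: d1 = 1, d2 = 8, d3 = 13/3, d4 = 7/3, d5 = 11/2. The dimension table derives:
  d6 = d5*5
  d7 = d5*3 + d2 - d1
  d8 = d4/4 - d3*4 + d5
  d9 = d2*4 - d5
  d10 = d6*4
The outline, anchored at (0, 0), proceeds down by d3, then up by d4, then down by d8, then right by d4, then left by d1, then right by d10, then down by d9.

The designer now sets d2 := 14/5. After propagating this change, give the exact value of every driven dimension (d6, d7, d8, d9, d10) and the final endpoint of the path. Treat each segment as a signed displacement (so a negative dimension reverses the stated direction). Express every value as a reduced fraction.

Apply edit: d2 := 14/5
  d6 = d5*5 = 55/2
  d7 = d5*3 + d2 - d1 = 183/10
  d8 = d4/4 - d3*4 + d5 = -45/4
  d9 = d2*4 - d5 = 57/10
  d10 = d6*4 = 110
Walk from origin (0, 0):
  seg 1: down by d3 = 13/3 → (0, -13/3)
  seg 2: up by d4 = 7/3 → (0, -2)
  seg 3: down by d8 = -45/4 → (0, 37/4)
  seg 4: right by d4 = 7/3 → (7/3, 37/4)
  seg 5: left by d1 = 1 → (4/3, 37/4)
  seg 6: right by d10 = 110 → (334/3, 37/4)
  seg 7: down by d9 = 57/10 → (334/3, 71/20)

d6 = 55/2
d7 = 183/10
d8 = -45/4
d9 = 57/10
d10 = 110
endpoint = (334/3, 71/20)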